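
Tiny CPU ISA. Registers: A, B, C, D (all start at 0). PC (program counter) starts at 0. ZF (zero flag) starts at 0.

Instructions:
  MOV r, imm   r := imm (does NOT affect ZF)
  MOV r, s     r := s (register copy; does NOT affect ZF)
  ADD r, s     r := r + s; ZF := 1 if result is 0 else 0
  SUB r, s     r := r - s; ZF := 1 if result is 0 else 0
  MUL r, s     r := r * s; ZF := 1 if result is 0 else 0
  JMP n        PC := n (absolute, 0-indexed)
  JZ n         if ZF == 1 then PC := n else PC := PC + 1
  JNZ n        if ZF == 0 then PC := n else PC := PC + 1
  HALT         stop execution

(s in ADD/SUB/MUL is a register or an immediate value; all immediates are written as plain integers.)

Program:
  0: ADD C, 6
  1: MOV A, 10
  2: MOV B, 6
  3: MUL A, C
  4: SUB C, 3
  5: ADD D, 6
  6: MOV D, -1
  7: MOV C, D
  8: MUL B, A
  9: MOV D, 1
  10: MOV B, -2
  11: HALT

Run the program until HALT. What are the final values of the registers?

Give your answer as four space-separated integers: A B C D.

Answer: 60 -2 -1 1

Derivation:
Step 1: PC=0 exec 'ADD C, 6'. After: A=0 B=0 C=6 D=0 ZF=0 PC=1
Step 2: PC=1 exec 'MOV A, 10'. After: A=10 B=0 C=6 D=0 ZF=0 PC=2
Step 3: PC=2 exec 'MOV B, 6'. After: A=10 B=6 C=6 D=0 ZF=0 PC=3
Step 4: PC=3 exec 'MUL A, C'. After: A=60 B=6 C=6 D=0 ZF=0 PC=4
Step 5: PC=4 exec 'SUB C, 3'. After: A=60 B=6 C=3 D=0 ZF=0 PC=5
Step 6: PC=5 exec 'ADD D, 6'. After: A=60 B=6 C=3 D=6 ZF=0 PC=6
Step 7: PC=6 exec 'MOV D, -1'. After: A=60 B=6 C=3 D=-1 ZF=0 PC=7
Step 8: PC=7 exec 'MOV C, D'. After: A=60 B=6 C=-1 D=-1 ZF=0 PC=8
Step 9: PC=8 exec 'MUL B, A'. After: A=60 B=360 C=-1 D=-1 ZF=0 PC=9
Step 10: PC=9 exec 'MOV D, 1'. After: A=60 B=360 C=-1 D=1 ZF=0 PC=10
Step 11: PC=10 exec 'MOV B, -2'. After: A=60 B=-2 C=-1 D=1 ZF=0 PC=11
Step 12: PC=11 exec 'HALT'. After: A=60 B=-2 C=-1 D=1 ZF=0 PC=11 HALTED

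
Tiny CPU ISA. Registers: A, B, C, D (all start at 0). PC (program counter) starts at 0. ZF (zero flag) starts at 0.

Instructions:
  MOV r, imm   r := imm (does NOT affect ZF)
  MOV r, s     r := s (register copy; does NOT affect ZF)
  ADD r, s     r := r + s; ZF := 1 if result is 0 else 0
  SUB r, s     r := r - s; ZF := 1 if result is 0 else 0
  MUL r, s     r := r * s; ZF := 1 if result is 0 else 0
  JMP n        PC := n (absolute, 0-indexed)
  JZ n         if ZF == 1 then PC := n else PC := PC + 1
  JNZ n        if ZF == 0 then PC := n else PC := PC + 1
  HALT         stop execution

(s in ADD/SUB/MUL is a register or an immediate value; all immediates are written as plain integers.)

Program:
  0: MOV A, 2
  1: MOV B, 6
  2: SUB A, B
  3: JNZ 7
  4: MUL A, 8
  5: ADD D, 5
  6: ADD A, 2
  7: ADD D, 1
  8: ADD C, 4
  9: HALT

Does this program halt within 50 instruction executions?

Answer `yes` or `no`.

Step 1: PC=0 exec 'MOV A, 2'. After: A=2 B=0 C=0 D=0 ZF=0 PC=1
Step 2: PC=1 exec 'MOV B, 6'. After: A=2 B=6 C=0 D=0 ZF=0 PC=2
Step 3: PC=2 exec 'SUB A, B'. After: A=-4 B=6 C=0 D=0 ZF=0 PC=3
Step 4: PC=3 exec 'JNZ 7'. After: A=-4 B=6 C=0 D=0 ZF=0 PC=7
Step 5: PC=7 exec 'ADD D, 1'. After: A=-4 B=6 C=0 D=1 ZF=0 PC=8
Step 6: PC=8 exec 'ADD C, 4'. After: A=-4 B=6 C=4 D=1 ZF=0 PC=9
Step 7: PC=9 exec 'HALT'. After: A=-4 B=6 C=4 D=1 ZF=0 PC=9 HALTED

Answer: yes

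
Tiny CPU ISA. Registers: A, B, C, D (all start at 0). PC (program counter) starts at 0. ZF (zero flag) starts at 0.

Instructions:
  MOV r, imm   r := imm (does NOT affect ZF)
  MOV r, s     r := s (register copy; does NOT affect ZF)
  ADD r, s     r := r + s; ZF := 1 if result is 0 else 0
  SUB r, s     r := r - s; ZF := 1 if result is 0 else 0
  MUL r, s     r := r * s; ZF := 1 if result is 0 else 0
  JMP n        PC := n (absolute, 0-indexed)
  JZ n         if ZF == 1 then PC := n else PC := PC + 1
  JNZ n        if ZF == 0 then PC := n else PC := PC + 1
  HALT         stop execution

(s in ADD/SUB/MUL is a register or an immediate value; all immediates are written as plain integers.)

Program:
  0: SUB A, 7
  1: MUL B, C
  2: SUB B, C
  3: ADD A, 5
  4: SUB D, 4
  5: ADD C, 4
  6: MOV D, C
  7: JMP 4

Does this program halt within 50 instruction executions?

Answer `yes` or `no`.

Step 1: PC=0 exec 'SUB A, 7'. After: A=-7 B=0 C=0 D=0 ZF=0 PC=1
Step 2: PC=1 exec 'MUL B, C'. After: A=-7 B=0 C=0 D=0 ZF=1 PC=2
Step 3: PC=2 exec 'SUB B, C'. After: A=-7 B=0 C=0 D=0 ZF=1 PC=3
Step 4: PC=3 exec 'ADD A, 5'. After: A=-2 B=0 C=0 D=0 ZF=0 PC=4
Step 5: PC=4 exec 'SUB D, 4'. After: A=-2 B=0 C=0 D=-4 ZF=0 PC=5
Step 6: PC=5 exec 'ADD C, 4'. After: A=-2 B=0 C=4 D=-4 ZF=0 PC=6
Step 7: PC=6 exec 'MOV D, C'. After: A=-2 B=0 C=4 D=4 ZF=0 PC=7
Step 8: PC=7 exec 'JMP 4'. After: A=-2 B=0 C=4 D=4 ZF=0 PC=4
Step 9: PC=4 exec 'SUB D, 4'. After: A=-2 B=0 C=4 D=0 ZF=1 PC=5
Step 10: PC=5 exec 'ADD C, 4'. After: A=-2 B=0 C=8 D=0 ZF=0 PC=6
Step 11: PC=6 exec 'MOV D, C'. After: A=-2 B=0 C=8 D=8 ZF=0 PC=7
Step 12: PC=7 exec 'JMP 4'. After: A=-2 B=0 C=8 D=8 ZF=0 PC=4
Step 13: PC=4 exec 'SUB D, 4'. After: A=-2 B=0 C=8 D=4 ZF=0 PC=5
Step 14: PC=5 exec 'ADD C, 4'. After: A=-2 B=0 C=12 D=4 ZF=0 PC=6
Step 15: PC=6 exec 'MOV D, C'. After: A=-2 B=0 C=12 D=12 ZF=0 PC=7
After 50 steps: not halted. PC revisits the same instructions with no path to HALT; will never halt.

Answer: no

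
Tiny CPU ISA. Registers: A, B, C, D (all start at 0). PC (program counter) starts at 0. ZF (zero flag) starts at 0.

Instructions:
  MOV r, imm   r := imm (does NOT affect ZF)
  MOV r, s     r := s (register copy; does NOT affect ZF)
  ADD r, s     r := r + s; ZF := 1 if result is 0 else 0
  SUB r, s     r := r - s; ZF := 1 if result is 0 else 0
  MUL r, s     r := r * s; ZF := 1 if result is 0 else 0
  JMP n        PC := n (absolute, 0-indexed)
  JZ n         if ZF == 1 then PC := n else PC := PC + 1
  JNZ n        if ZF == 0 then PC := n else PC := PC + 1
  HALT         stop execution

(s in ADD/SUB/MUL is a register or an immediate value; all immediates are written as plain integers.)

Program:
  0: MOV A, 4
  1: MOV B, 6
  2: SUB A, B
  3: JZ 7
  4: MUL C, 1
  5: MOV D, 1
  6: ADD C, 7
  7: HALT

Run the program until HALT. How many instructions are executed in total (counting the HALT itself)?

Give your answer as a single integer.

Answer: 8

Derivation:
Step 1: PC=0 exec 'MOV A, 4'. After: A=4 B=0 C=0 D=0 ZF=0 PC=1
Step 2: PC=1 exec 'MOV B, 6'. After: A=4 B=6 C=0 D=0 ZF=0 PC=2
Step 3: PC=2 exec 'SUB A, B'. After: A=-2 B=6 C=0 D=0 ZF=0 PC=3
Step 4: PC=3 exec 'JZ 7'. After: A=-2 B=6 C=0 D=0 ZF=0 PC=4
Step 5: PC=4 exec 'MUL C, 1'. After: A=-2 B=6 C=0 D=0 ZF=1 PC=5
Step 6: PC=5 exec 'MOV D, 1'. After: A=-2 B=6 C=0 D=1 ZF=1 PC=6
Step 7: PC=6 exec 'ADD C, 7'. After: A=-2 B=6 C=7 D=1 ZF=0 PC=7
Step 8: PC=7 exec 'HALT'. After: A=-2 B=6 C=7 D=1 ZF=0 PC=7 HALTED
Total instructions executed: 8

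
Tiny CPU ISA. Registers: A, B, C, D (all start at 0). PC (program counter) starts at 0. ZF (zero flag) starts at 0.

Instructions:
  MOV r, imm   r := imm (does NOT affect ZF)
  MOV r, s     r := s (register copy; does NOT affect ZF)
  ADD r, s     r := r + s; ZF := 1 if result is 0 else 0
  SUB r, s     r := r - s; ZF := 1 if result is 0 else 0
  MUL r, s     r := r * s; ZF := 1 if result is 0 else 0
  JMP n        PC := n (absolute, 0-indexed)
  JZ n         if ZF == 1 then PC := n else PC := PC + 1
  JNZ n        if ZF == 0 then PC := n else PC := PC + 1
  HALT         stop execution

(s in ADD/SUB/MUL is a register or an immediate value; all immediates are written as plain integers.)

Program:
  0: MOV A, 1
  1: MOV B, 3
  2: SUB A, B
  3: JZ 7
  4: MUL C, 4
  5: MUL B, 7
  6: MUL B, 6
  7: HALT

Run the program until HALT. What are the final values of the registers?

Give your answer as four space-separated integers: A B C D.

Answer: -2 126 0 0

Derivation:
Step 1: PC=0 exec 'MOV A, 1'. After: A=1 B=0 C=0 D=0 ZF=0 PC=1
Step 2: PC=1 exec 'MOV B, 3'. After: A=1 B=3 C=0 D=0 ZF=0 PC=2
Step 3: PC=2 exec 'SUB A, B'. After: A=-2 B=3 C=0 D=0 ZF=0 PC=3
Step 4: PC=3 exec 'JZ 7'. After: A=-2 B=3 C=0 D=0 ZF=0 PC=4
Step 5: PC=4 exec 'MUL C, 4'. After: A=-2 B=3 C=0 D=0 ZF=1 PC=5
Step 6: PC=5 exec 'MUL B, 7'. After: A=-2 B=21 C=0 D=0 ZF=0 PC=6
Step 7: PC=6 exec 'MUL B, 6'. After: A=-2 B=126 C=0 D=0 ZF=0 PC=7
Step 8: PC=7 exec 'HALT'. After: A=-2 B=126 C=0 D=0 ZF=0 PC=7 HALTED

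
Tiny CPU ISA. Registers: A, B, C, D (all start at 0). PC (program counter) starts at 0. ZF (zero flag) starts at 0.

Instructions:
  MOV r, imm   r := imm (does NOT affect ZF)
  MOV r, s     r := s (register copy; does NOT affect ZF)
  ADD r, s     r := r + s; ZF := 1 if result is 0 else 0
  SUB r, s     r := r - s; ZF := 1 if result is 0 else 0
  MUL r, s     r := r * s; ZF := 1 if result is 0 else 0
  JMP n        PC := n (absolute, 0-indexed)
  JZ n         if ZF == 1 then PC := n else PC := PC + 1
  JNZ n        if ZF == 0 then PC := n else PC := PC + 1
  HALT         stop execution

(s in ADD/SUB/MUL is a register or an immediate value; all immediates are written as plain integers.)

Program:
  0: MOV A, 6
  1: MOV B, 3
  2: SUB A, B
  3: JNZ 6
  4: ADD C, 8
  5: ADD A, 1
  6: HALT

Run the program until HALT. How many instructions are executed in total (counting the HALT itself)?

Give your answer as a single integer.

Answer: 5

Derivation:
Step 1: PC=0 exec 'MOV A, 6'. After: A=6 B=0 C=0 D=0 ZF=0 PC=1
Step 2: PC=1 exec 'MOV B, 3'. After: A=6 B=3 C=0 D=0 ZF=0 PC=2
Step 3: PC=2 exec 'SUB A, B'. After: A=3 B=3 C=0 D=0 ZF=0 PC=3
Step 4: PC=3 exec 'JNZ 6'. After: A=3 B=3 C=0 D=0 ZF=0 PC=6
Step 5: PC=6 exec 'HALT'. After: A=3 B=3 C=0 D=0 ZF=0 PC=6 HALTED
Total instructions executed: 5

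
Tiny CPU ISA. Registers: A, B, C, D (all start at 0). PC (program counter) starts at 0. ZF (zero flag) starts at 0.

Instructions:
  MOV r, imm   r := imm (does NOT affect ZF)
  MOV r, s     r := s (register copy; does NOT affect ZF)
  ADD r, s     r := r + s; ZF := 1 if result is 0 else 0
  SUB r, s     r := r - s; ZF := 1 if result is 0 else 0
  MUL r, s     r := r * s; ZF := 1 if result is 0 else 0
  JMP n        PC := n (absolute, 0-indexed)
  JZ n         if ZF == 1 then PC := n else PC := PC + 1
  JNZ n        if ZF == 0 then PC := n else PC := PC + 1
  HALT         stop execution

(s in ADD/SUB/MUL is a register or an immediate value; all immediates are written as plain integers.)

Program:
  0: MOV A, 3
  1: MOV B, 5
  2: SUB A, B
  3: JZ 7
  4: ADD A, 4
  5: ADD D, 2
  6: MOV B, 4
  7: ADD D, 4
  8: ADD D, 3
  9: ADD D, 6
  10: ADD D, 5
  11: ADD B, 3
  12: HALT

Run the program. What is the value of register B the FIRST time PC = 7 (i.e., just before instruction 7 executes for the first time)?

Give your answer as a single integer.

Step 1: PC=0 exec 'MOV A, 3'. After: A=3 B=0 C=0 D=0 ZF=0 PC=1
Step 2: PC=1 exec 'MOV B, 5'. After: A=3 B=5 C=0 D=0 ZF=0 PC=2
Step 3: PC=2 exec 'SUB A, B'. After: A=-2 B=5 C=0 D=0 ZF=0 PC=3
Step 4: PC=3 exec 'JZ 7'. After: A=-2 B=5 C=0 D=0 ZF=0 PC=4
Step 5: PC=4 exec 'ADD A, 4'. After: A=2 B=5 C=0 D=0 ZF=0 PC=5
Step 6: PC=5 exec 'ADD D, 2'. After: A=2 B=5 C=0 D=2 ZF=0 PC=6
Step 7: PC=6 exec 'MOV B, 4'. After: A=2 B=4 C=0 D=2 ZF=0 PC=7
First time PC=7: B=4

4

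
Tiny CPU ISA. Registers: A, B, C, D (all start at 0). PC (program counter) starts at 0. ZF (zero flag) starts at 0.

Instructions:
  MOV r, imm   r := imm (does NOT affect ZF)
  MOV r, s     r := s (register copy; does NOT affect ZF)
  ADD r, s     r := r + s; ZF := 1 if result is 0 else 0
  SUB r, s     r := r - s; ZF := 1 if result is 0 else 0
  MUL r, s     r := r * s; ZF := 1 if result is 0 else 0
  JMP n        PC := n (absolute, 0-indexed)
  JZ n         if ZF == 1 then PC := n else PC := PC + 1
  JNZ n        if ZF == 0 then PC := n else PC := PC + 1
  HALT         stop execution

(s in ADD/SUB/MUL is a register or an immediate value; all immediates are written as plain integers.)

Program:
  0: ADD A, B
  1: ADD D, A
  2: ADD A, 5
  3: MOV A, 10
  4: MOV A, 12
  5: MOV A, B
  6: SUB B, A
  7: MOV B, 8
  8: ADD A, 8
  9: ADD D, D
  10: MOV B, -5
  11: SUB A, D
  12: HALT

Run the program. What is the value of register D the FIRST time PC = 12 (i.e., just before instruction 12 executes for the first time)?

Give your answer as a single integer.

Step 1: PC=0 exec 'ADD A, B'. After: A=0 B=0 C=0 D=0 ZF=1 PC=1
Step 2: PC=1 exec 'ADD D, A'. After: A=0 B=0 C=0 D=0 ZF=1 PC=2
Step 3: PC=2 exec 'ADD A, 5'. After: A=5 B=0 C=0 D=0 ZF=0 PC=3
Step 4: PC=3 exec 'MOV A, 10'. After: A=10 B=0 C=0 D=0 ZF=0 PC=4
Step 5: PC=4 exec 'MOV A, 12'. After: A=12 B=0 C=0 D=0 ZF=0 PC=5
Step 6: PC=5 exec 'MOV A, B'. After: A=0 B=0 C=0 D=0 ZF=0 PC=6
Step 7: PC=6 exec 'SUB B, A'. After: A=0 B=0 C=0 D=0 ZF=1 PC=7
Step 8: PC=7 exec 'MOV B, 8'. After: A=0 B=8 C=0 D=0 ZF=1 PC=8
Step 9: PC=8 exec 'ADD A, 8'. After: A=8 B=8 C=0 D=0 ZF=0 PC=9
Step 10: PC=9 exec 'ADD D, D'. After: A=8 B=8 C=0 D=0 ZF=1 PC=10
Step 11: PC=10 exec 'MOV B, -5'. After: A=8 B=-5 C=0 D=0 ZF=1 PC=11
Step 12: PC=11 exec 'SUB A, D'. After: A=8 B=-5 C=0 D=0 ZF=0 PC=12
First time PC=12: D=0

0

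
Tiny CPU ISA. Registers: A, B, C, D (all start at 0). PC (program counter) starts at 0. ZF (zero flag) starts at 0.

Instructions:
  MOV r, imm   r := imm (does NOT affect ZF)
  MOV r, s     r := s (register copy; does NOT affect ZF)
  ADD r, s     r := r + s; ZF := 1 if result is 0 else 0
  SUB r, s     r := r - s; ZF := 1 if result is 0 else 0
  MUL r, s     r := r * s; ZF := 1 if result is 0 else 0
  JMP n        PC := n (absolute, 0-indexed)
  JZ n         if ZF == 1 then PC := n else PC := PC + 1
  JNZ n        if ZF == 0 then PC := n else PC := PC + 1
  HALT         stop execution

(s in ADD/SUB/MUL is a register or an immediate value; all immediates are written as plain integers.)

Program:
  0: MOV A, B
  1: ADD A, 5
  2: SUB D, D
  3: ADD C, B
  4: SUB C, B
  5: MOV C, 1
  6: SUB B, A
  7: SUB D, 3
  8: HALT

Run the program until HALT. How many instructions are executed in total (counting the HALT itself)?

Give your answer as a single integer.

Step 1: PC=0 exec 'MOV A, B'. After: A=0 B=0 C=0 D=0 ZF=0 PC=1
Step 2: PC=1 exec 'ADD A, 5'. After: A=5 B=0 C=0 D=0 ZF=0 PC=2
Step 3: PC=2 exec 'SUB D, D'. After: A=5 B=0 C=0 D=0 ZF=1 PC=3
Step 4: PC=3 exec 'ADD C, B'. After: A=5 B=0 C=0 D=0 ZF=1 PC=4
Step 5: PC=4 exec 'SUB C, B'. After: A=5 B=0 C=0 D=0 ZF=1 PC=5
Step 6: PC=5 exec 'MOV C, 1'. After: A=5 B=0 C=1 D=0 ZF=1 PC=6
Step 7: PC=6 exec 'SUB B, A'. After: A=5 B=-5 C=1 D=0 ZF=0 PC=7
Step 8: PC=7 exec 'SUB D, 3'. After: A=5 B=-5 C=1 D=-3 ZF=0 PC=8
Step 9: PC=8 exec 'HALT'. After: A=5 B=-5 C=1 D=-3 ZF=0 PC=8 HALTED
Total instructions executed: 9

Answer: 9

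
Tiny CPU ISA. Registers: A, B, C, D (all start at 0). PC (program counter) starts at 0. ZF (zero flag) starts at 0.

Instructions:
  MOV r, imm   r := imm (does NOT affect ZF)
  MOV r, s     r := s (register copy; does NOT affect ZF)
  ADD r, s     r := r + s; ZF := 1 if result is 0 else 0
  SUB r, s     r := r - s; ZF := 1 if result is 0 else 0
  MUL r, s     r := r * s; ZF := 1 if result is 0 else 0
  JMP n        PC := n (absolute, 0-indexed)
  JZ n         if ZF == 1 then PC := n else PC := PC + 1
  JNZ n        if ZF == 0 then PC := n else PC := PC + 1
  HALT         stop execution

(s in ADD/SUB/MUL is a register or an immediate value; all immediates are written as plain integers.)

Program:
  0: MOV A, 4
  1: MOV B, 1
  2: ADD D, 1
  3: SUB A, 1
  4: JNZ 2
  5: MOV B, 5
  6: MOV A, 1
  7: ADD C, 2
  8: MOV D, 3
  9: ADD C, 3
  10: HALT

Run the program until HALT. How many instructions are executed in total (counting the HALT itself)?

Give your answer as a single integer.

Step 1: PC=0 exec 'MOV A, 4'. After: A=4 B=0 C=0 D=0 ZF=0 PC=1
Step 2: PC=1 exec 'MOV B, 1'. After: A=4 B=1 C=0 D=0 ZF=0 PC=2
Step 3: PC=2 exec 'ADD D, 1'. After: A=4 B=1 C=0 D=1 ZF=0 PC=3
Step 4: PC=3 exec 'SUB A, 1'. After: A=3 B=1 C=0 D=1 ZF=0 PC=4
Step 5: PC=4 exec 'JNZ 2'. After: A=3 B=1 C=0 D=1 ZF=0 PC=2
Step 6: PC=2 exec 'ADD D, 1'. After: A=3 B=1 C=0 D=2 ZF=0 PC=3
Step 7: PC=3 exec 'SUB A, 1'. After: A=2 B=1 C=0 D=2 ZF=0 PC=4
Step 8: PC=4 exec 'JNZ 2'. After: A=2 B=1 C=0 D=2 ZF=0 PC=2
Step 9: PC=2 exec 'ADD D, 1'. After: A=2 B=1 C=0 D=3 ZF=0 PC=3
Step 10: PC=3 exec 'SUB A, 1'. After: A=1 B=1 C=0 D=3 ZF=0 PC=4
Step 11: PC=4 exec 'JNZ 2'. After: A=1 B=1 C=0 D=3 ZF=0 PC=2
Step 12: PC=2 exec 'ADD D, 1'. After: A=1 B=1 C=0 D=4 ZF=0 PC=3
Step 13: PC=3 exec 'SUB A, 1'. After: A=0 B=1 C=0 D=4 ZF=1 PC=4
Step 14: PC=4 exec 'JNZ 2'. After: A=0 B=1 C=0 D=4 ZF=1 PC=5
Step 15: PC=5 exec 'MOV B, 5'. After: A=0 B=5 C=0 D=4 ZF=1 PC=6
Step 16: PC=6 exec 'MOV A, 1'. After: A=1 B=5 C=0 D=4 ZF=1 PC=7
Step 17: PC=7 exec 'ADD C, 2'. After: A=1 B=5 C=2 D=4 ZF=0 PC=8
Step 18: PC=8 exec 'MOV D, 3'. After: A=1 B=5 C=2 D=3 ZF=0 PC=9
Step 19: PC=9 exec 'ADD C, 3'. After: A=1 B=5 C=5 D=3 ZF=0 PC=10
Step 20: PC=10 exec 'HALT'. After: A=1 B=5 C=5 D=3 ZF=0 PC=10 HALTED
Total instructions executed: 20

Answer: 20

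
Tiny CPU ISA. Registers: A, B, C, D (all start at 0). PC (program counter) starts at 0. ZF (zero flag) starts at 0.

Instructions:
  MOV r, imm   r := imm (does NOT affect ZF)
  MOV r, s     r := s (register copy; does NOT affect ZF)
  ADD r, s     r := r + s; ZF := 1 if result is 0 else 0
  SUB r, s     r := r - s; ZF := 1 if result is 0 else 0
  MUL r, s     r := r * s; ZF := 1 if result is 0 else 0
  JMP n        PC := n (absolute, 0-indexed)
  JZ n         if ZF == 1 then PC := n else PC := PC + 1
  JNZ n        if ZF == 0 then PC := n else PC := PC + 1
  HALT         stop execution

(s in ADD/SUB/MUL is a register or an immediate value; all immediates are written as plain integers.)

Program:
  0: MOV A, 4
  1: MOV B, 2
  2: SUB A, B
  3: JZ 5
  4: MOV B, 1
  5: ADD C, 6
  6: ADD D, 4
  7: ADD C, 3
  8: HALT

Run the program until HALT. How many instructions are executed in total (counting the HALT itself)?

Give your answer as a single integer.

Answer: 9

Derivation:
Step 1: PC=0 exec 'MOV A, 4'. After: A=4 B=0 C=0 D=0 ZF=0 PC=1
Step 2: PC=1 exec 'MOV B, 2'. After: A=4 B=2 C=0 D=0 ZF=0 PC=2
Step 3: PC=2 exec 'SUB A, B'. After: A=2 B=2 C=0 D=0 ZF=0 PC=3
Step 4: PC=3 exec 'JZ 5'. After: A=2 B=2 C=0 D=0 ZF=0 PC=4
Step 5: PC=4 exec 'MOV B, 1'. After: A=2 B=1 C=0 D=0 ZF=0 PC=5
Step 6: PC=5 exec 'ADD C, 6'. After: A=2 B=1 C=6 D=0 ZF=0 PC=6
Step 7: PC=6 exec 'ADD D, 4'. After: A=2 B=1 C=6 D=4 ZF=0 PC=7
Step 8: PC=7 exec 'ADD C, 3'. After: A=2 B=1 C=9 D=4 ZF=0 PC=8
Step 9: PC=8 exec 'HALT'. After: A=2 B=1 C=9 D=4 ZF=0 PC=8 HALTED
Total instructions executed: 9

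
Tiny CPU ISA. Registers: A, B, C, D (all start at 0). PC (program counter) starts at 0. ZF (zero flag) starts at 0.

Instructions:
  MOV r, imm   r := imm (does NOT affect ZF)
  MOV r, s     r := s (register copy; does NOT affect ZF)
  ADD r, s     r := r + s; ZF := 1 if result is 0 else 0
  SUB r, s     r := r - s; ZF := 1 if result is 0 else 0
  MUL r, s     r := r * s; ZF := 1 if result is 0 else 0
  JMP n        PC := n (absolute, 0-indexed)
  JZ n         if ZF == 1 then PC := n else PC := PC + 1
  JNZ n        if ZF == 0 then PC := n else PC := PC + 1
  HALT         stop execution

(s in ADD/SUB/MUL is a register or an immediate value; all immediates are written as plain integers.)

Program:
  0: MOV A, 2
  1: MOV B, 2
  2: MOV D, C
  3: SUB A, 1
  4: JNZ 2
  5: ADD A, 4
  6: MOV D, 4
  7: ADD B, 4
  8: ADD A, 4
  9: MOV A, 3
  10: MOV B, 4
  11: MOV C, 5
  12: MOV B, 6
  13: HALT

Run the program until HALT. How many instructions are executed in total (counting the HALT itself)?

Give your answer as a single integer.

Step 1: PC=0 exec 'MOV A, 2'. After: A=2 B=0 C=0 D=0 ZF=0 PC=1
Step 2: PC=1 exec 'MOV B, 2'. After: A=2 B=2 C=0 D=0 ZF=0 PC=2
Step 3: PC=2 exec 'MOV D, C'. After: A=2 B=2 C=0 D=0 ZF=0 PC=3
Step 4: PC=3 exec 'SUB A, 1'. After: A=1 B=2 C=0 D=0 ZF=0 PC=4
Step 5: PC=4 exec 'JNZ 2'. After: A=1 B=2 C=0 D=0 ZF=0 PC=2
Step 6: PC=2 exec 'MOV D, C'. After: A=1 B=2 C=0 D=0 ZF=0 PC=3
Step 7: PC=3 exec 'SUB A, 1'. After: A=0 B=2 C=0 D=0 ZF=1 PC=4
Step 8: PC=4 exec 'JNZ 2'. After: A=0 B=2 C=0 D=0 ZF=1 PC=5
Step 9: PC=5 exec 'ADD A, 4'. After: A=4 B=2 C=0 D=0 ZF=0 PC=6
Step 10: PC=6 exec 'MOV D, 4'. After: A=4 B=2 C=0 D=4 ZF=0 PC=7
Step 11: PC=7 exec 'ADD B, 4'. After: A=4 B=6 C=0 D=4 ZF=0 PC=8
Step 12: PC=8 exec 'ADD A, 4'. After: A=8 B=6 C=0 D=4 ZF=0 PC=9
Step 13: PC=9 exec 'MOV A, 3'. After: A=3 B=6 C=0 D=4 ZF=0 PC=10
Step 14: PC=10 exec 'MOV B, 4'. After: A=3 B=4 C=0 D=4 ZF=0 PC=11
Step 15: PC=11 exec 'MOV C, 5'. After: A=3 B=4 C=5 D=4 ZF=0 PC=12
Step 16: PC=12 exec 'MOV B, 6'. After: A=3 B=6 C=5 D=4 ZF=0 PC=13
Step 17: PC=13 exec 'HALT'. After: A=3 B=6 C=5 D=4 ZF=0 PC=13 HALTED
Total instructions executed: 17

Answer: 17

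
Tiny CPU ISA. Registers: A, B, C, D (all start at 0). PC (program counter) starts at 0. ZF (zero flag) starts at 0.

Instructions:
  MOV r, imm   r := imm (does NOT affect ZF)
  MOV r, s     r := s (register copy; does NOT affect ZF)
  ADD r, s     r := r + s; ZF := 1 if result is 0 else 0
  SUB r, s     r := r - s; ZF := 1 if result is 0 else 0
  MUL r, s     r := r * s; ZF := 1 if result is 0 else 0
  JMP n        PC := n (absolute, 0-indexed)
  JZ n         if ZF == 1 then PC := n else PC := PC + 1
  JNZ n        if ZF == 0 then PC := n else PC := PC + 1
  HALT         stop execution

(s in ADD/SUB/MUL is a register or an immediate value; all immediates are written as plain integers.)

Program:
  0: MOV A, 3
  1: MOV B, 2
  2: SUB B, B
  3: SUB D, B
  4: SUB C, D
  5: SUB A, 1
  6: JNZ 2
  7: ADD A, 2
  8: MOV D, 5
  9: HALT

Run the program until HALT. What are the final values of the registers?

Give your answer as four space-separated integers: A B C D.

Answer: 2 0 0 5

Derivation:
Step 1: PC=0 exec 'MOV A, 3'. After: A=3 B=0 C=0 D=0 ZF=0 PC=1
Step 2: PC=1 exec 'MOV B, 2'. After: A=3 B=2 C=0 D=0 ZF=0 PC=2
Step 3: PC=2 exec 'SUB B, B'. After: A=3 B=0 C=0 D=0 ZF=1 PC=3
Step 4: PC=3 exec 'SUB D, B'. After: A=3 B=0 C=0 D=0 ZF=1 PC=4
Step 5: PC=4 exec 'SUB C, D'. After: A=3 B=0 C=0 D=0 ZF=1 PC=5
Step 6: PC=5 exec 'SUB A, 1'. After: A=2 B=0 C=0 D=0 ZF=0 PC=6
Step 7: PC=6 exec 'JNZ 2'. After: A=2 B=0 C=0 D=0 ZF=0 PC=2
Step 8: PC=2 exec 'SUB B, B'. After: A=2 B=0 C=0 D=0 ZF=1 PC=3
Step 9: PC=3 exec 'SUB D, B'. After: A=2 B=0 C=0 D=0 ZF=1 PC=4
Step 10: PC=4 exec 'SUB C, D'. After: A=2 B=0 C=0 D=0 ZF=1 PC=5
Step 11: PC=5 exec 'SUB A, 1'. After: A=1 B=0 C=0 D=0 ZF=0 PC=6
Step 12: PC=6 exec 'JNZ 2'. After: A=1 B=0 C=0 D=0 ZF=0 PC=2
Step 13: PC=2 exec 'SUB B, B'. After: A=1 B=0 C=0 D=0 ZF=1 PC=3
Step 14: PC=3 exec 'SUB D, B'. After: A=1 B=0 C=0 D=0 ZF=1 PC=4
Step 15: PC=4 exec 'SUB C, D'. After: A=1 B=0 C=0 D=0 ZF=1 PC=5
Step 16: PC=5 exec 'SUB A, 1'. After: A=0 B=0 C=0 D=0 ZF=1 PC=6
Step 17: PC=6 exec 'JNZ 2'. After: A=0 B=0 C=0 D=0 ZF=1 PC=7
Step 18: PC=7 exec 'ADD A, 2'. After: A=2 B=0 C=0 D=0 ZF=0 PC=8
Step 19: PC=8 exec 'MOV D, 5'. After: A=2 B=0 C=0 D=5 ZF=0 PC=9
Step 20: PC=9 exec 'HALT'. After: A=2 B=0 C=0 D=5 ZF=0 PC=9 HALTED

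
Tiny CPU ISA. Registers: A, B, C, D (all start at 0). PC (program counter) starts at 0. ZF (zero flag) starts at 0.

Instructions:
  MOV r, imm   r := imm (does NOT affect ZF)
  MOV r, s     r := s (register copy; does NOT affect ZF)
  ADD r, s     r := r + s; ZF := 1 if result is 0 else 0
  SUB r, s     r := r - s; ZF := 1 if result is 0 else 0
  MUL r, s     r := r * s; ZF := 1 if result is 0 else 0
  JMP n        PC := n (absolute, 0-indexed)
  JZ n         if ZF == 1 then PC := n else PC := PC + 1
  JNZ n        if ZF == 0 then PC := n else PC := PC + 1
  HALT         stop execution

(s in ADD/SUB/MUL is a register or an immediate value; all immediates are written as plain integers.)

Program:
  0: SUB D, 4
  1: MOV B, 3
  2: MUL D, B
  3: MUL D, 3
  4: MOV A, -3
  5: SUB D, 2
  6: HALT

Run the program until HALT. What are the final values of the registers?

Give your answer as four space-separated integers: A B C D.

Step 1: PC=0 exec 'SUB D, 4'. After: A=0 B=0 C=0 D=-4 ZF=0 PC=1
Step 2: PC=1 exec 'MOV B, 3'. After: A=0 B=3 C=0 D=-4 ZF=0 PC=2
Step 3: PC=2 exec 'MUL D, B'. After: A=0 B=3 C=0 D=-12 ZF=0 PC=3
Step 4: PC=3 exec 'MUL D, 3'. After: A=0 B=3 C=0 D=-36 ZF=0 PC=4
Step 5: PC=4 exec 'MOV A, -3'. After: A=-3 B=3 C=0 D=-36 ZF=0 PC=5
Step 6: PC=5 exec 'SUB D, 2'. After: A=-3 B=3 C=0 D=-38 ZF=0 PC=6
Step 7: PC=6 exec 'HALT'. After: A=-3 B=3 C=0 D=-38 ZF=0 PC=6 HALTED

Answer: -3 3 0 -38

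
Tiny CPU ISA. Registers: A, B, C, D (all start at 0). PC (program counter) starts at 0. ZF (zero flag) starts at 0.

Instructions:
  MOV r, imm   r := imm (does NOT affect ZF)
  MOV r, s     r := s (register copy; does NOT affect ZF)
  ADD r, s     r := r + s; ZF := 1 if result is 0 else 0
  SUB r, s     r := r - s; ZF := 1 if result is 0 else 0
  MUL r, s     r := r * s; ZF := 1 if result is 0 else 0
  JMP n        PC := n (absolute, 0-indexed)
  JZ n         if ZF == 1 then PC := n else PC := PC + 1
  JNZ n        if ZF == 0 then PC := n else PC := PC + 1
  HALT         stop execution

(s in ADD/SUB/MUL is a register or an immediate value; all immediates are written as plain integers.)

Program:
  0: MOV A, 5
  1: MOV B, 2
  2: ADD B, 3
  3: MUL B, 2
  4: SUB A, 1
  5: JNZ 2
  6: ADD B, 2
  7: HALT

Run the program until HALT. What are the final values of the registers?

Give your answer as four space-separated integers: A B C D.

Answer: 0 252 0 0

Derivation:
Step 1: PC=0 exec 'MOV A, 5'. After: A=5 B=0 C=0 D=0 ZF=0 PC=1
Step 2: PC=1 exec 'MOV B, 2'. After: A=5 B=2 C=0 D=0 ZF=0 PC=2
Step 3: PC=2 exec 'ADD B, 3'. After: A=5 B=5 C=0 D=0 ZF=0 PC=3
Step 4: PC=3 exec 'MUL B, 2'. After: A=5 B=10 C=0 D=0 ZF=0 PC=4
Step 5: PC=4 exec 'SUB A, 1'. After: A=4 B=10 C=0 D=0 ZF=0 PC=5
Step 6: PC=5 exec 'JNZ 2'. After: A=4 B=10 C=0 D=0 ZF=0 PC=2
Step 7: PC=2 exec 'ADD B, 3'. After: A=4 B=13 C=0 D=0 ZF=0 PC=3
Step 8: PC=3 exec 'MUL B, 2'. After: A=4 B=26 C=0 D=0 ZF=0 PC=4
Step 9: PC=4 exec 'SUB A, 1'. After: A=3 B=26 C=0 D=0 ZF=0 PC=5
Step 10: PC=5 exec 'JNZ 2'. After: A=3 B=26 C=0 D=0 ZF=0 PC=2
Step 11: PC=2 exec 'ADD B, 3'. After: A=3 B=29 C=0 D=0 ZF=0 PC=3
Step 12: PC=3 exec 'MUL B, 2'. After: A=3 B=58 C=0 D=0 ZF=0 PC=4
Step 13: PC=4 exec 'SUB A, 1'. After: A=2 B=58 C=0 D=0 ZF=0 PC=5
Step 14: PC=5 exec 'JNZ 2'. After: A=2 B=58 C=0 D=0 ZF=0 PC=2
Step 15: PC=2 exec 'ADD B, 3'. After: A=2 B=61 C=0 D=0 ZF=0 PC=3
Step 16: PC=3 exec 'MUL B, 2'. After: A=2 B=122 C=0 D=0 ZF=0 PC=4
Step 17: PC=4 exec 'SUB A, 1'. After: A=1 B=122 C=0 D=0 ZF=0 PC=5
Step 18: PC=5 exec 'JNZ 2'. After: A=1 B=122 C=0 D=0 ZF=0 PC=2
Step 19: PC=2 exec 'ADD B, 3'. After: A=1 B=125 C=0 D=0 ZF=0 PC=3
Step 20: PC=3 exec 'MUL B, 2'. After: A=1 B=250 C=0 D=0 ZF=0 PC=4
Step 21: PC=4 exec 'SUB A, 1'. After: A=0 B=250 C=0 D=0 ZF=1 PC=5
Step 22: PC=5 exec 'JNZ 2'. After: A=0 B=250 C=0 D=0 ZF=1 PC=6
Step 23: PC=6 exec 'ADD B, 2'. After: A=0 B=252 C=0 D=0 ZF=0 PC=7
Step 24: PC=7 exec 'HALT'. After: A=0 B=252 C=0 D=0 ZF=0 PC=7 HALTED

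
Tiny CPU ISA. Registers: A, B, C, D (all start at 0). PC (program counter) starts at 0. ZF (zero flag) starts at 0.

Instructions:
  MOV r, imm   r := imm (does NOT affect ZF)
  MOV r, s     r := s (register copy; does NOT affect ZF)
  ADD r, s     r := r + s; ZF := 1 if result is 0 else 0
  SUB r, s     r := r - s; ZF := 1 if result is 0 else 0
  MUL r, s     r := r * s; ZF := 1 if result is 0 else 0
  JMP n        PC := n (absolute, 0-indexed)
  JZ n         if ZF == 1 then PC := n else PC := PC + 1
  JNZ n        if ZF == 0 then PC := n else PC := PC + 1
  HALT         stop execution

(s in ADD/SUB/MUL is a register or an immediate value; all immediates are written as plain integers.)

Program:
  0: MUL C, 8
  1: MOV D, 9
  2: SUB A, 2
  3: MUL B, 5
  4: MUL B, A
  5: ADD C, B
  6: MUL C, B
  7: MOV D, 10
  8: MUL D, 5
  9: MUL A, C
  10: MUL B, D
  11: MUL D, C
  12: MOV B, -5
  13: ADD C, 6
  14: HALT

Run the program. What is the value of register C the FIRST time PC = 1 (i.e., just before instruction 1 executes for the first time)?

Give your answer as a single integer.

Step 1: PC=0 exec 'MUL C, 8'. After: A=0 B=0 C=0 D=0 ZF=1 PC=1
First time PC=1: C=0

0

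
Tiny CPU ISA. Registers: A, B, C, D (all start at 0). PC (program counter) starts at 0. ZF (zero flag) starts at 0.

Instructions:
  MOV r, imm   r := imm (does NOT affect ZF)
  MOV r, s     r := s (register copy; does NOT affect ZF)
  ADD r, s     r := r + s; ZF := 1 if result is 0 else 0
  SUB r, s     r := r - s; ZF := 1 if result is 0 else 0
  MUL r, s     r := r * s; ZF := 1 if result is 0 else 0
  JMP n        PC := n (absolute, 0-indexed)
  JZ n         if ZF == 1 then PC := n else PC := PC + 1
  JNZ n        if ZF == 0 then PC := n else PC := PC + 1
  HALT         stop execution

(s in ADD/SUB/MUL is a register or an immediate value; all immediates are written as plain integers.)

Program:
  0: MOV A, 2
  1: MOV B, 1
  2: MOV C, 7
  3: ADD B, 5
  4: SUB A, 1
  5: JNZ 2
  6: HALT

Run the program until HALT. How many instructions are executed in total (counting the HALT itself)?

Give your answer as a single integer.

Answer: 11

Derivation:
Step 1: PC=0 exec 'MOV A, 2'. After: A=2 B=0 C=0 D=0 ZF=0 PC=1
Step 2: PC=1 exec 'MOV B, 1'. After: A=2 B=1 C=0 D=0 ZF=0 PC=2
Step 3: PC=2 exec 'MOV C, 7'. After: A=2 B=1 C=7 D=0 ZF=0 PC=3
Step 4: PC=3 exec 'ADD B, 5'. After: A=2 B=6 C=7 D=0 ZF=0 PC=4
Step 5: PC=4 exec 'SUB A, 1'. After: A=1 B=6 C=7 D=0 ZF=0 PC=5
Step 6: PC=5 exec 'JNZ 2'. After: A=1 B=6 C=7 D=0 ZF=0 PC=2
Step 7: PC=2 exec 'MOV C, 7'. After: A=1 B=6 C=7 D=0 ZF=0 PC=3
Step 8: PC=3 exec 'ADD B, 5'. After: A=1 B=11 C=7 D=0 ZF=0 PC=4
Step 9: PC=4 exec 'SUB A, 1'. After: A=0 B=11 C=7 D=0 ZF=1 PC=5
Step 10: PC=5 exec 'JNZ 2'. After: A=0 B=11 C=7 D=0 ZF=1 PC=6
Step 11: PC=6 exec 'HALT'. After: A=0 B=11 C=7 D=0 ZF=1 PC=6 HALTED
Total instructions executed: 11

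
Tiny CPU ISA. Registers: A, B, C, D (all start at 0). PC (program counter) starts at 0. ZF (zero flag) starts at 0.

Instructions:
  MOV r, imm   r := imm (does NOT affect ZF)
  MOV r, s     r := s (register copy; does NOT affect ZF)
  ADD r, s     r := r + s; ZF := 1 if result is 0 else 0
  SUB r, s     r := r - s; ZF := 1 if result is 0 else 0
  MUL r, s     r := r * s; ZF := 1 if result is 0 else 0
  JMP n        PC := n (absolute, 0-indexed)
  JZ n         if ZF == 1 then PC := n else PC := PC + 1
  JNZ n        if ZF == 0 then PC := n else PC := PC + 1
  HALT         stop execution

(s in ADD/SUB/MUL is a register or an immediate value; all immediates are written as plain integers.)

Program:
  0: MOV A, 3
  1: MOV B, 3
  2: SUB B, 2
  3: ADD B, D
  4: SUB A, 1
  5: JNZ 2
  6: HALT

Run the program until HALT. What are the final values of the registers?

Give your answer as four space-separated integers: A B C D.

Step 1: PC=0 exec 'MOV A, 3'. After: A=3 B=0 C=0 D=0 ZF=0 PC=1
Step 2: PC=1 exec 'MOV B, 3'. After: A=3 B=3 C=0 D=0 ZF=0 PC=2
Step 3: PC=2 exec 'SUB B, 2'. After: A=3 B=1 C=0 D=0 ZF=0 PC=3
Step 4: PC=3 exec 'ADD B, D'. After: A=3 B=1 C=0 D=0 ZF=0 PC=4
Step 5: PC=4 exec 'SUB A, 1'. After: A=2 B=1 C=0 D=0 ZF=0 PC=5
Step 6: PC=5 exec 'JNZ 2'. After: A=2 B=1 C=0 D=0 ZF=0 PC=2
Step 7: PC=2 exec 'SUB B, 2'. After: A=2 B=-1 C=0 D=0 ZF=0 PC=3
Step 8: PC=3 exec 'ADD B, D'. After: A=2 B=-1 C=0 D=0 ZF=0 PC=4
Step 9: PC=4 exec 'SUB A, 1'. After: A=1 B=-1 C=0 D=0 ZF=0 PC=5
Step 10: PC=5 exec 'JNZ 2'. After: A=1 B=-1 C=0 D=0 ZF=0 PC=2
Step 11: PC=2 exec 'SUB B, 2'. After: A=1 B=-3 C=0 D=0 ZF=0 PC=3
Step 12: PC=3 exec 'ADD B, D'. After: A=1 B=-3 C=0 D=0 ZF=0 PC=4
Step 13: PC=4 exec 'SUB A, 1'. After: A=0 B=-3 C=0 D=0 ZF=1 PC=5
Step 14: PC=5 exec 'JNZ 2'. After: A=0 B=-3 C=0 D=0 ZF=1 PC=6
Step 15: PC=6 exec 'HALT'. After: A=0 B=-3 C=0 D=0 ZF=1 PC=6 HALTED

Answer: 0 -3 0 0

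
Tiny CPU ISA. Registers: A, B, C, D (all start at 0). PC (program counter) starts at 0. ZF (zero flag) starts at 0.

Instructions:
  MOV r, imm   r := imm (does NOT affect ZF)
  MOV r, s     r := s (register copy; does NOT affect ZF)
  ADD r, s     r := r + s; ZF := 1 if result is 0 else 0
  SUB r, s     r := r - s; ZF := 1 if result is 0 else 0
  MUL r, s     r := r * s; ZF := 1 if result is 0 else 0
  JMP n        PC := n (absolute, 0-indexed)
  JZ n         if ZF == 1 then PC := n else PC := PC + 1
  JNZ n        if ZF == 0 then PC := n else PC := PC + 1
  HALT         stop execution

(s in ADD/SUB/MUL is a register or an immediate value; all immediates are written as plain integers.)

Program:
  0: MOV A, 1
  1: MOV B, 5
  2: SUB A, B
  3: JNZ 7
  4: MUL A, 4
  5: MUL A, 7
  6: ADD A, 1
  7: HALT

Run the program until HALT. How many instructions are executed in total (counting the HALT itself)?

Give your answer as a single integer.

Step 1: PC=0 exec 'MOV A, 1'. After: A=1 B=0 C=0 D=0 ZF=0 PC=1
Step 2: PC=1 exec 'MOV B, 5'. After: A=1 B=5 C=0 D=0 ZF=0 PC=2
Step 3: PC=2 exec 'SUB A, B'. After: A=-4 B=5 C=0 D=0 ZF=0 PC=3
Step 4: PC=3 exec 'JNZ 7'. After: A=-4 B=5 C=0 D=0 ZF=0 PC=7
Step 5: PC=7 exec 'HALT'. After: A=-4 B=5 C=0 D=0 ZF=0 PC=7 HALTED
Total instructions executed: 5

Answer: 5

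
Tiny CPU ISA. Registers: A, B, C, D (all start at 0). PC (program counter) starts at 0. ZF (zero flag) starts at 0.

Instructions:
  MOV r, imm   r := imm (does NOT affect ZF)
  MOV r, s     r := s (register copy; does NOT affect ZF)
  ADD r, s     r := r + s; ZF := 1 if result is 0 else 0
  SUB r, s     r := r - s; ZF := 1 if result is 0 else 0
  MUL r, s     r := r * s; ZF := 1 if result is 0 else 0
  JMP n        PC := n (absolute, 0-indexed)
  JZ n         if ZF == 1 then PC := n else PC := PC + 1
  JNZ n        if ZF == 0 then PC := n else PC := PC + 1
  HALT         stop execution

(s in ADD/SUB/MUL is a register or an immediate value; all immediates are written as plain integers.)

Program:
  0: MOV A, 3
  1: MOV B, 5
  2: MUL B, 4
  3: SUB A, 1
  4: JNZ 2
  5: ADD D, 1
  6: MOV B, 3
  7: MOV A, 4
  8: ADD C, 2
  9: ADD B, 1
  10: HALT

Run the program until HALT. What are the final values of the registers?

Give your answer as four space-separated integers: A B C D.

Step 1: PC=0 exec 'MOV A, 3'. After: A=3 B=0 C=0 D=0 ZF=0 PC=1
Step 2: PC=1 exec 'MOV B, 5'. After: A=3 B=5 C=0 D=0 ZF=0 PC=2
Step 3: PC=2 exec 'MUL B, 4'. After: A=3 B=20 C=0 D=0 ZF=0 PC=3
Step 4: PC=3 exec 'SUB A, 1'. After: A=2 B=20 C=0 D=0 ZF=0 PC=4
Step 5: PC=4 exec 'JNZ 2'. After: A=2 B=20 C=0 D=0 ZF=0 PC=2
Step 6: PC=2 exec 'MUL B, 4'. After: A=2 B=80 C=0 D=0 ZF=0 PC=3
Step 7: PC=3 exec 'SUB A, 1'. After: A=1 B=80 C=0 D=0 ZF=0 PC=4
Step 8: PC=4 exec 'JNZ 2'. After: A=1 B=80 C=0 D=0 ZF=0 PC=2
Step 9: PC=2 exec 'MUL B, 4'. After: A=1 B=320 C=0 D=0 ZF=0 PC=3
Step 10: PC=3 exec 'SUB A, 1'. After: A=0 B=320 C=0 D=0 ZF=1 PC=4
Step 11: PC=4 exec 'JNZ 2'. After: A=0 B=320 C=0 D=0 ZF=1 PC=5
Step 12: PC=5 exec 'ADD D, 1'. After: A=0 B=320 C=0 D=1 ZF=0 PC=6
Step 13: PC=6 exec 'MOV B, 3'. After: A=0 B=3 C=0 D=1 ZF=0 PC=7
Step 14: PC=7 exec 'MOV A, 4'. After: A=4 B=3 C=0 D=1 ZF=0 PC=8
Step 15: PC=8 exec 'ADD C, 2'. After: A=4 B=3 C=2 D=1 ZF=0 PC=9
Step 16: PC=9 exec 'ADD B, 1'. After: A=4 B=4 C=2 D=1 ZF=0 PC=10
Step 17: PC=10 exec 'HALT'. After: A=4 B=4 C=2 D=1 ZF=0 PC=10 HALTED

Answer: 4 4 2 1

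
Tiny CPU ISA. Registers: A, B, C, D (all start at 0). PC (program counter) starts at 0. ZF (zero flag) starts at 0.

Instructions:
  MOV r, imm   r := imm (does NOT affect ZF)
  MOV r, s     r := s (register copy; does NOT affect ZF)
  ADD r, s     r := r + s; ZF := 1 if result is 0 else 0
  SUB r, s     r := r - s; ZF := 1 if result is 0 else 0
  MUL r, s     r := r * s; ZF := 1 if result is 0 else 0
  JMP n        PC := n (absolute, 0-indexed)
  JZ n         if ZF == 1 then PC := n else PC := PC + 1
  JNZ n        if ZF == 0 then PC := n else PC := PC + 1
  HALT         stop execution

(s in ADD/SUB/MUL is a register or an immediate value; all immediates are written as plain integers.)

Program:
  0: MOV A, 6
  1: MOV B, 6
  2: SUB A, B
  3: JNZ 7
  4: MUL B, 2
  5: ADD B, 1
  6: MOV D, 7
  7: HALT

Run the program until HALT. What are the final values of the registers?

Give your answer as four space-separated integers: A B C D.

Answer: 0 13 0 7

Derivation:
Step 1: PC=0 exec 'MOV A, 6'. After: A=6 B=0 C=0 D=0 ZF=0 PC=1
Step 2: PC=1 exec 'MOV B, 6'. After: A=6 B=6 C=0 D=0 ZF=0 PC=2
Step 3: PC=2 exec 'SUB A, B'. After: A=0 B=6 C=0 D=0 ZF=1 PC=3
Step 4: PC=3 exec 'JNZ 7'. After: A=0 B=6 C=0 D=0 ZF=1 PC=4
Step 5: PC=4 exec 'MUL B, 2'. After: A=0 B=12 C=0 D=0 ZF=0 PC=5
Step 6: PC=5 exec 'ADD B, 1'. After: A=0 B=13 C=0 D=0 ZF=0 PC=6
Step 7: PC=6 exec 'MOV D, 7'. After: A=0 B=13 C=0 D=7 ZF=0 PC=7
Step 8: PC=7 exec 'HALT'. After: A=0 B=13 C=0 D=7 ZF=0 PC=7 HALTED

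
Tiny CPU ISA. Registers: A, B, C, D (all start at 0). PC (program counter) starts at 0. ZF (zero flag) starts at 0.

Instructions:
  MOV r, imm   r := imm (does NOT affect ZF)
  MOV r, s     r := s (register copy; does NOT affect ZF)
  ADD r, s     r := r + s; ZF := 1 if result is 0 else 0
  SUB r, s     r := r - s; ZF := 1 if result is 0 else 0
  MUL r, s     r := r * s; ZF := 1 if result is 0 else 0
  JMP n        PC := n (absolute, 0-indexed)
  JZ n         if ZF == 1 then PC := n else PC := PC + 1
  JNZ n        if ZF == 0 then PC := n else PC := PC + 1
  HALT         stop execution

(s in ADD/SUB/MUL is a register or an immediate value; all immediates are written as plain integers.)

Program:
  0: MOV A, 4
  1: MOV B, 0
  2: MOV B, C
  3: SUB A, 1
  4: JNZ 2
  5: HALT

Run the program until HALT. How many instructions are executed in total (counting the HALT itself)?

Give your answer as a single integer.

Step 1: PC=0 exec 'MOV A, 4'. After: A=4 B=0 C=0 D=0 ZF=0 PC=1
Step 2: PC=1 exec 'MOV B, 0'. After: A=4 B=0 C=0 D=0 ZF=0 PC=2
Step 3: PC=2 exec 'MOV B, C'. After: A=4 B=0 C=0 D=0 ZF=0 PC=3
Step 4: PC=3 exec 'SUB A, 1'. After: A=3 B=0 C=0 D=0 ZF=0 PC=4
Step 5: PC=4 exec 'JNZ 2'. After: A=3 B=0 C=0 D=0 ZF=0 PC=2
Step 6: PC=2 exec 'MOV B, C'. After: A=3 B=0 C=0 D=0 ZF=0 PC=3
Step 7: PC=3 exec 'SUB A, 1'. After: A=2 B=0 C=0 D=0 ZF=0 PC=4
Step 8: PC=4 exec 'JNZ 2'. After: A=2 B=0 C=0 D=0 ZF=0 PC=2
Step 9: PC=2 exec 'MOV B, C'. After: A=2 B=0 C=0 D=0 ZF=0 PC=3
Step 10: PC=3 exec 'SUB A, 1'. After: A=1 B=0 C=0 D=0 ZF=0 PC=4
Step 11: PC=4 exec 'JNZ 2'. After: A=1 B=0 C=0 D=0 ZF=0 PC=2
Step 12: PC=2 exec 'MOV B, C'. After: A=1 B=0 C=0 D=0 ZF=0 PC=3
Step 13: PC=3 exec 'SUB A, 1'. After: A=0 B=0 C=0 D=0 ZF=1 PC=4
Step 14: PC=4 exec 'JNZ 2'. After: A=0 B=0 C=0 D=0 ZF=1 PC=5
Step 15: PC=5 exec 'HALT'. After: A=0 B=0 C=0 D=0 ZF=1 PC=5 HALTED
Total instructions executed: 15

Answer: 15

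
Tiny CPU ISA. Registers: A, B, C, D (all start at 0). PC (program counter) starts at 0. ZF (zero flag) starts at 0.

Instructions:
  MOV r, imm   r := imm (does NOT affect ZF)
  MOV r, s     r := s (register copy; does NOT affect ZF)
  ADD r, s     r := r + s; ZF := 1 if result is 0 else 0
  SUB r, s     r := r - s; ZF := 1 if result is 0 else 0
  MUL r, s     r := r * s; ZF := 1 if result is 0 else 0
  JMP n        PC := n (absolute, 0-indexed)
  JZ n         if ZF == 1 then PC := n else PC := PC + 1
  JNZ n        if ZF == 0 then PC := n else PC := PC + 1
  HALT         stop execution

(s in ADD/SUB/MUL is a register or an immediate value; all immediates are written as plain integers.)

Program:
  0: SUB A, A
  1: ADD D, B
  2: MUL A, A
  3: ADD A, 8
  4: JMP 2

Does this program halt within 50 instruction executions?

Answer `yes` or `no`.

Step 1: PC=0 exec 'SUB A, A'. After: A=0 B=0 C=0 D=0 ZF=1 PC=1
Step 2: PC=1 exec 'ADD D, B'. After: A=0 B=0 C=0 D=0 ZF=1 PC=2
Step 3: PC=2 exec 'MUL A, A'. After: A=0 B=0 C=0 D=0 ZF=1 PC=3
Step 4: PC=3 exec 'ADD A, 8'. After: A=8 B=0 C=0 D=0 ZF=0 PC=4
Step 5: PC=4 exec 'JMP 2'. After: A=8 B=0 C=0 D=0 ZF=0 PC=2
Step 6: PC=2 exec 'MUL A, A'. After: A=64 B=0 C=0 D=0 ZF=0 PC=3
Step 7: PC=3 exec 'ADD A, 8'. After: A=72 B=0 C=0 D=0 ZF=0 PC=4
Step 8: PC=4 exec 'JMP 2'. After: A=72 B=0 C=0 D=0 ZF=0 PC=2
Step 9: PC=2 exec 'MUL A, A'. After: A=5184 B=0 C=0 D=0 ZF=0 PC=3
Step 10: PC=3 exec 'ADD A, 8'. After: A=5192 B=0 C=0 D=0 ZF=0 PC=4
Step 11: PC=4 exec 'JMP 2'. After: A=5192 B=0 C=0 D=0 ZF=0 PC=2
Step 12: PC=2 exec 'MUL A, A'. After: A=26956864 B=0 C=0 D=0 ZF=0 PC=3
Step 13: PC=3 exec 'ADD A, 8'. After: A=26956872 B=0 C=0 D=0 ZF=0 PC=4
Step 14: PC=4 exec 'JMP 2'. After: A=26956872 B=0 C=0 D=0 ZF=0 PC=2
Step 15: PC=2 exec 'MUL A, A'. After: A=726672948024384 B=0 C=0 D=0 ZF=0 PC=3
After 50 steps: not halted. PC revisits the same instructions with no path to HALT; will never halt.

Answer: no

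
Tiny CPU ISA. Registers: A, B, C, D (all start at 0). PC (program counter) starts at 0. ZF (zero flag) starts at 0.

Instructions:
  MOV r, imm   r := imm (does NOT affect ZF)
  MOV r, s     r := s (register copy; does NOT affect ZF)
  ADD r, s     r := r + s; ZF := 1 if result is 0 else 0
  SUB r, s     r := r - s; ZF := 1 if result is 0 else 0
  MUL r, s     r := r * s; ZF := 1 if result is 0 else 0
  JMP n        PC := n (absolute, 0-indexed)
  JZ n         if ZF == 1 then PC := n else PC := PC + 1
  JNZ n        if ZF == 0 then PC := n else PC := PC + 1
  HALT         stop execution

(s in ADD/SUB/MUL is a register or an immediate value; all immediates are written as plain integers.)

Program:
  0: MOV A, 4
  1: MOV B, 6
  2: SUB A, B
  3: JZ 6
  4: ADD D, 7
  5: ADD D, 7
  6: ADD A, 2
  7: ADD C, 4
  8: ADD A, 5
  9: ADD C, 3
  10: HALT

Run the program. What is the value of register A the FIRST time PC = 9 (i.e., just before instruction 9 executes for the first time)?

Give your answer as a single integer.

Step 1: PC=0 exec 'MOV A, 4'. After: A=4 B=0 C=0 D=0 ZF=0 PC=1
Step 2: PC=1 exec 'MOV B, 6'. After: A=4 B=6 C=0 D=0 ZF=0 PC=2
Step 3: PC=2 exec 'SUB A, B'. After: A=-2 B=6 C=0 D=0 ZF=0 PC=3
Step 4: PC=3 exec 'JZ 6'. After: A=-2 B=6 C=0 D=0 ZF=0 PC=4
Step 5: PC=4 exec 'ADD D, 7'. After: A=-2 B=6 C=0 D=7 ZF=0 PC=5
Step 6: PC=5 exec 'ADD D, 7'. After: A=-2 B=6 C=0 D=14 ZF=0 PC=6
Step 7: PC=6 exec 'ADD A, 2'. After: A=0 B=6 C=0 D=14 ZF=1 PC=7
Step 8: PC=7 exec 'ADD C, 4'. After: A=0 B=6 C=4 D=14 ZF=0 PC=8
Step 9: PC=8 exec 'ADD A, 5'. After: A=5 B=6 C=4 D=14 ZF=0 PC=9
First time PC=9: A=5

5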